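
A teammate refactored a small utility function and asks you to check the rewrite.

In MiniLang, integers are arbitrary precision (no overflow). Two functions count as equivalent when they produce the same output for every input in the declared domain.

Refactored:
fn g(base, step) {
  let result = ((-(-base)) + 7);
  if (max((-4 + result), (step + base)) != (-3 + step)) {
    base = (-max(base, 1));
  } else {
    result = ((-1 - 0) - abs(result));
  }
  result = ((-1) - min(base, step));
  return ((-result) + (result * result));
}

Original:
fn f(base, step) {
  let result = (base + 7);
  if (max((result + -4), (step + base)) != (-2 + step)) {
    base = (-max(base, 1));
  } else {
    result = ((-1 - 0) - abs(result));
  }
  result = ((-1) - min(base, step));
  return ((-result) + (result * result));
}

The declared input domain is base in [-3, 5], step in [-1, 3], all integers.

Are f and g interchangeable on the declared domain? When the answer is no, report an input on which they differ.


Input base=-3, step=2: 2 from f versus 0 from g.
verdict: not equivalent; witness: base=-3, step=2


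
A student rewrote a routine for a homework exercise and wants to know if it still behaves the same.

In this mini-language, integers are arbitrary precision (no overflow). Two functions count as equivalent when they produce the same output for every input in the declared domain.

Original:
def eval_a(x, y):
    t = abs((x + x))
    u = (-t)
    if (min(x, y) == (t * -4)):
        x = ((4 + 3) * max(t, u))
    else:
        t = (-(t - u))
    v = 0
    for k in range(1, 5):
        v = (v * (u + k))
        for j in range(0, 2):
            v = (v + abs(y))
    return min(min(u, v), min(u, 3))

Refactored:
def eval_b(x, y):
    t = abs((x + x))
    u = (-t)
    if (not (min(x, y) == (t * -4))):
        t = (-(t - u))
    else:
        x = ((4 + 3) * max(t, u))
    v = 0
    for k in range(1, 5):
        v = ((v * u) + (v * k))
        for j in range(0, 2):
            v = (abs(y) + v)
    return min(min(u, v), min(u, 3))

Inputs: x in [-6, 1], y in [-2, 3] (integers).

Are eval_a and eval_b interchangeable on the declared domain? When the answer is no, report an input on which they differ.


Differences: arithmetic usage differs; also boolean connective usage differs — yet all 48 inputs agree.
verdict: equivalent


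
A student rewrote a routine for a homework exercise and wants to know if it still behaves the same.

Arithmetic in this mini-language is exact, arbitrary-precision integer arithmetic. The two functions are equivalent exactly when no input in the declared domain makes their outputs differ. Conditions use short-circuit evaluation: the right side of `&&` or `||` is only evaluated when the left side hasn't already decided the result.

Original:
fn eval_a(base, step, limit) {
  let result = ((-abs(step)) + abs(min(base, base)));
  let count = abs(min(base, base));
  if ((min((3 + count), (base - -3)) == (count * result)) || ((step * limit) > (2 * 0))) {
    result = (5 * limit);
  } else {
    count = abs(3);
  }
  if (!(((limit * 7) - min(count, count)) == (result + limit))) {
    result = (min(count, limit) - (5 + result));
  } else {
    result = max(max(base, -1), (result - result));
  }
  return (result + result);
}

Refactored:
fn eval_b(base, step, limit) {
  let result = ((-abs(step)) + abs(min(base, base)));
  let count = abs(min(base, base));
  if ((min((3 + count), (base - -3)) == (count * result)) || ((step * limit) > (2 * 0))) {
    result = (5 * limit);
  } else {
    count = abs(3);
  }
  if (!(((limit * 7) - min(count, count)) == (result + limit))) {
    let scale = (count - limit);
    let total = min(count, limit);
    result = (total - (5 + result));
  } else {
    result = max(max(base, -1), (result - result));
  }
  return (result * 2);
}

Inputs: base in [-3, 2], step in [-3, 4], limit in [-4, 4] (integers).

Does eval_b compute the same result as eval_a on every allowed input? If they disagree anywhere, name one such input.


Comparing the listings, the differences include: local variable names differ, plus statement counts differ, plus constant usage differs, plus arithmetic usage differs.
Tracing base=-2, step=-3, limit=-4: eval_a: result := -1 | count := 2 | ((min((3 + count), (base - -3)) == (count * result)) || ((step * limit) > (2 * 0))): true | result := -20 | (!(((limit * 7) - min(count, count)) == (result + limit))): true | result := 11 | result 22 | eval_b: result := -1 | count := 2 | ((min((3 + count), (base - -3)) == (count * result)) || ((step * limit) > (2 * 0))): true | result := -20 | (!(((limit * 7) - min(count, count)) == (result + limit))): true | scale := 6 | total := -4 | result := 11 | result 22 — matching result 22.
An exhaustive pass over the 432 declared inputs shows identical outputs.
verdict: equivalent


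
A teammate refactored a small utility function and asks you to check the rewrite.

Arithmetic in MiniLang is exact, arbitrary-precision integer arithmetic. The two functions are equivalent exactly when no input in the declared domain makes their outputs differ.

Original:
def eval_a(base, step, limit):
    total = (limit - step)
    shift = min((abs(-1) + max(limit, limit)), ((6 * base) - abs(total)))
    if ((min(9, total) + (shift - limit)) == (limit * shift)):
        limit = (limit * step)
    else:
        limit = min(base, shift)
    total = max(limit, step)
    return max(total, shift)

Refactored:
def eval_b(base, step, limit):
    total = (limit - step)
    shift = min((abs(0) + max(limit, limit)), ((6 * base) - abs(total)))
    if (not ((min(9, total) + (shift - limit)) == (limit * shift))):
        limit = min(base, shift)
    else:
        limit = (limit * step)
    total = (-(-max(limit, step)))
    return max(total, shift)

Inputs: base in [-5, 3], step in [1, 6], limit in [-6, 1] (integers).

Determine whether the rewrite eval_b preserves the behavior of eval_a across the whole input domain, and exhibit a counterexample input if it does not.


On input base=1, step=1, limit=1, eval_a returns 2 while eval_b returns 1.
verdict: not equivalent; witness: base=1, step=1, limit=1


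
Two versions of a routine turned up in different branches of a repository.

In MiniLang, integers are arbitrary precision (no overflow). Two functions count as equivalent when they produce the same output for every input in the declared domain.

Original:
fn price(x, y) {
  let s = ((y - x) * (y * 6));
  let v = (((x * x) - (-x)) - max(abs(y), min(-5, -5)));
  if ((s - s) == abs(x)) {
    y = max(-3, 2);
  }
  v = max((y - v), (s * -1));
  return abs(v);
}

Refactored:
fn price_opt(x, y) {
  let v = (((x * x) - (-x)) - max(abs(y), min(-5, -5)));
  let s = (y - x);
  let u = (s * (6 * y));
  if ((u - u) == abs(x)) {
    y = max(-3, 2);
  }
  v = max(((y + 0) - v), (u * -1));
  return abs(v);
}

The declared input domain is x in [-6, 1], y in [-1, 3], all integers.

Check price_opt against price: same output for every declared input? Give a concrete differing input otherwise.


This is a faithful refactor — statement counts differ; also local variable names differ; also arithmetic usage differs; also constant usage differs, but the computed results match everywhere.
One worked example (x=-3, y=0) — price: s becomes 0; next v becomes 6; next ((s - s) == abs(x)) evaluates to false; next v becomes 0; next final value 0; price_opt: v becomes 6; next s becomes 3; next u becomes 0; next ((u - u) == abs(x)) evaluates to false; next v becomes 0; next final value 0; agreement on 0.
Sweeping the whole domain (40 inputs) finds no disagreement.
verdict: equivalent


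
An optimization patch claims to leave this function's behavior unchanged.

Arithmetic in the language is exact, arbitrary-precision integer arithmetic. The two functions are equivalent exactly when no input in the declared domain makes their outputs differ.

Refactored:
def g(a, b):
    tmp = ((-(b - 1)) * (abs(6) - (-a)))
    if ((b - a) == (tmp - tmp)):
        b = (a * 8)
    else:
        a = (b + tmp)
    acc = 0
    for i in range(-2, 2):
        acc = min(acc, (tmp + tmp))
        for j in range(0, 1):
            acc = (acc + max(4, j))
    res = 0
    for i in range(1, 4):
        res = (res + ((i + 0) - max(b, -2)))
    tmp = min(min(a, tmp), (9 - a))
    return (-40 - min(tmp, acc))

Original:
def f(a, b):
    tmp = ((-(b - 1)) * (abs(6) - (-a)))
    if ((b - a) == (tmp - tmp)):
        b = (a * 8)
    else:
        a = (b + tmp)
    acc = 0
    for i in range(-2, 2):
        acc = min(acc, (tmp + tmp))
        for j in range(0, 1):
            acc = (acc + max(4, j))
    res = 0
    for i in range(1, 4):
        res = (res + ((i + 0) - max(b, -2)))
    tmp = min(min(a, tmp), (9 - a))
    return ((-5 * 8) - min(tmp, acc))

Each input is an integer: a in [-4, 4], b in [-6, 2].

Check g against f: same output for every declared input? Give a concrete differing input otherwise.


Changes here: constant usage differs; arithmetic usage differs; the full 81-point sweep finds no disagreement.
verdict: equivalent


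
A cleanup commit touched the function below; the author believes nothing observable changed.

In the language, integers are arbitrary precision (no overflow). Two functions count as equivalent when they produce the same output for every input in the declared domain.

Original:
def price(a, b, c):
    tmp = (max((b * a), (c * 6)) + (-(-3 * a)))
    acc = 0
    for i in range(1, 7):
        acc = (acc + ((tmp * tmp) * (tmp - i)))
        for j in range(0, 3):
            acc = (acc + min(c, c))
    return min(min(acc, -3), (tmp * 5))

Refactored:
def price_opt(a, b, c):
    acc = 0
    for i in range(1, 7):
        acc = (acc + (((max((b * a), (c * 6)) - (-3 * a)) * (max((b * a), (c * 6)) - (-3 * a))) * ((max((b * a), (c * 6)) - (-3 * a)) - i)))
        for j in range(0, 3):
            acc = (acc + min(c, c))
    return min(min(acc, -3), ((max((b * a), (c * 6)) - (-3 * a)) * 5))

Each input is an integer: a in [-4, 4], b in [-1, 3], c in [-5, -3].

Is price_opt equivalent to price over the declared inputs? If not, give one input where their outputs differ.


The two are interchangeable: statement counts differ; also constant usage differs; also local variable names differ; also min/max/abs usage differs; also arithmetic usage differs, and every declared input agrees.
Spot check at a=-1, b=3, c=-3 — price: tmp := -6 | acc := 0 | iter i=1: | acc := -252 | iter j=0: | acc := -255 | iter j=1: | acc := -258 | iter j=2: | acc := -261 | iter i=2: | acc := -549 | iter j=0: | acc := -552 | iter j=1: | acc := -555 | iter j=2: | acc := -558 | iter i=3: | acc := -882 | iter j=0: | acc := -885 | iter j=1: | acc := -888 | iter j=2: | acc := -891 | iter i=4: | acc := -1251 | iter j=0: | acc := -1254 | iter j=1: | acc := -1257 | iter j=2: | acc := -1260 | iter i=5: | acc := -1656 | iter j=0: | acc := -1659 | iter j=1: | acc := -1662 | iter j=2: | acc := -1665 | iter i=6: | acc := -2097 | iter j=0: | acc := -2100 | iter j=1: | acc := -2103 | iter j=2: | acc := -2106 | result -2106. price_opt: acc := 0 | iter i=1: | acc := -252 | iter j=0: | acc := -255 | iter j=1: | acc := -258 | iter j=2: | acc := -261 | iter i=2: | acc := -549 | iter j=0: | acc := -552 | iter j=1: | acc := -555 | iter j=2: | acc := -558 | iter i=3: | acc := -882 | iter j=0: | acc := -885 | iter j=1: | acc := -888 | iter j=2: | acc := -891 | iter i=4: | acc := -1251 | iter j=0: | acc := -1254 | iter j=1: | acc := -1257 | iter j=2: | acc := -1260 | iter i=5: | acc := -1656 | iter j=0: | acc := -1659 | iter j=1: | acc := -1662 | iter j=2: | acc := -1665 | iter i=6: | acc := -2097 | iter j=0: | acc := -2100 | iter j=1: | acc := -2103 | iter j=2: | acc := -2106 | result -2106. Both give -2106.
Across all 135 domain points the two functions coincide.
verdict: equivalent


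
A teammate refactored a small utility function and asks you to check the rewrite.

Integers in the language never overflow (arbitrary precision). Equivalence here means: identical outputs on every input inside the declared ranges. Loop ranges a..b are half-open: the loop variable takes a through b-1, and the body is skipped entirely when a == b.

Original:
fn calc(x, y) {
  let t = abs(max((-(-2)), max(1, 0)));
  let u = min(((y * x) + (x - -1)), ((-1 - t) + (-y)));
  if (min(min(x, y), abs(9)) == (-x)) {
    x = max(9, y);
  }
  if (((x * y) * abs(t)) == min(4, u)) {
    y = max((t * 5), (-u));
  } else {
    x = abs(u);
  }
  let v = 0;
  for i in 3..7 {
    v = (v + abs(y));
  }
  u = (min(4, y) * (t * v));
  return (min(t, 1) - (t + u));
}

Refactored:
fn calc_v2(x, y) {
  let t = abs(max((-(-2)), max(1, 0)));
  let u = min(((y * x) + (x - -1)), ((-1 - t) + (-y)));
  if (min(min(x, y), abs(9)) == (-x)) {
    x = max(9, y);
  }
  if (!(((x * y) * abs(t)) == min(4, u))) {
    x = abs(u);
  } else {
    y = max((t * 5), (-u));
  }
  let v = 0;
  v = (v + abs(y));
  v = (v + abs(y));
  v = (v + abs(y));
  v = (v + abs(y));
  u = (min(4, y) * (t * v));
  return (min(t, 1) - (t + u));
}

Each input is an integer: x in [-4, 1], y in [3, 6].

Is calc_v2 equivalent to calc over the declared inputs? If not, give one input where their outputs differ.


This is a faithful refactor — statement counts differ; also boolean connective usage differs; also local variable names differ; also min/max/abs usage differs; also arithmetic usage differs; also loop structure differs, but the computed results match everywhere.
Spot check at x=-1, y=3 — calc: t=2, then u=-6, then (min(min(x, y), abs(9)) == (-x)) is false, then (((x * y) * abs(t)) == min(4, u)) is true, then y=10, then v=0, then (i=3), then v=10, then (i=4), then v=20, then (i=5), then v=30, then (i=6), then v=40, then u=320, then returns -321. calc_v2: t=2, then u=-6, then (min(min(x, y), abs(9)) == (-x)) is false, then (!(((x * y) * abs(t)) == min(4, u))) is false, then y=10, then v=0, then v=10, then v=20, then v=30, then v=40, then u=320, then returns -321. Both give -321.
Checked all 24 inputs in the declared domain: the outputs agree on every one.
verdict: equivalent


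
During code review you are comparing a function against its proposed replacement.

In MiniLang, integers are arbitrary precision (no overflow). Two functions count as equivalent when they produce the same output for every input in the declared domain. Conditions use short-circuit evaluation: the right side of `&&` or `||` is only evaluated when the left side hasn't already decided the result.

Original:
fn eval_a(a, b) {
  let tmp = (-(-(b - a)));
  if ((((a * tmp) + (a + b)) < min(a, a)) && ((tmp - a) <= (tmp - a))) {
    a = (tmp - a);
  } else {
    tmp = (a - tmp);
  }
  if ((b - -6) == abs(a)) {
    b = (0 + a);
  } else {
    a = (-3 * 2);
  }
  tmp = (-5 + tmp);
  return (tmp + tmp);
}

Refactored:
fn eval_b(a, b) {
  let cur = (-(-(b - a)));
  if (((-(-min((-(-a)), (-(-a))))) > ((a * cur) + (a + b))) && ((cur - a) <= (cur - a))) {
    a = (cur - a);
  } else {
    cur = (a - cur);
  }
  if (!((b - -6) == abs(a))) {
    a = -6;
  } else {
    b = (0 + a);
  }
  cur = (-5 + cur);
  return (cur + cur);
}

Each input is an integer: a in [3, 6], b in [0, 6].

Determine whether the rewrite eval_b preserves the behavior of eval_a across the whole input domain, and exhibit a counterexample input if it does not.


Behavior is preserved: although arithmetic usage differs, local variable names differ, comparison usage differs, boolean connective usage differs, constant usage differs, the outputs never diverge.
As a probe, take a=5, b=4: eval_a runs tmp = -1; ((((a * tmp) + (a + b)) < min(a, a)) && ((tmp - a) <= (tmp - a))) -> true; a = -6; ((b - -6) == abs(a)) -> false; a = -6; tmp = -6; return -12; eval_b runs cur = -1; (((-(-min((-(-a)), (-(-a))))) > ((a * cur) + (a + b))) && ((cur - a) <= (cur - a))) -> true; a = -6; (!((b - -6) == abs(a))) -> true; a = -6; cur = -6; return -12; both end at -12.
Across all 28 domain points the two functions coincide.
verdict: equivalent


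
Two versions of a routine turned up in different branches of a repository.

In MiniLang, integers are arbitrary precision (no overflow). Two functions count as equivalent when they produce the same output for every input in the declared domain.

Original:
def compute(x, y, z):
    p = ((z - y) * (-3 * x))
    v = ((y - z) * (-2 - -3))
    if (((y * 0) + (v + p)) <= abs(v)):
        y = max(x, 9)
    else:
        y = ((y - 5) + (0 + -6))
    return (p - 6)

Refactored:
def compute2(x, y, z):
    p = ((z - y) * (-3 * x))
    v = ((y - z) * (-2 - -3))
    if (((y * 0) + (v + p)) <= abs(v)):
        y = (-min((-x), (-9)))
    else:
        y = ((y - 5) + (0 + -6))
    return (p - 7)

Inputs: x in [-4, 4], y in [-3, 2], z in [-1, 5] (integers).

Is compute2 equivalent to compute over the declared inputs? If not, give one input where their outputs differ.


Input x=-4, y=-3, z=-1: 18 from compute versus 17 from compute2.
verdict: not equivalent; witness: x=-4, y=-3, z=-1


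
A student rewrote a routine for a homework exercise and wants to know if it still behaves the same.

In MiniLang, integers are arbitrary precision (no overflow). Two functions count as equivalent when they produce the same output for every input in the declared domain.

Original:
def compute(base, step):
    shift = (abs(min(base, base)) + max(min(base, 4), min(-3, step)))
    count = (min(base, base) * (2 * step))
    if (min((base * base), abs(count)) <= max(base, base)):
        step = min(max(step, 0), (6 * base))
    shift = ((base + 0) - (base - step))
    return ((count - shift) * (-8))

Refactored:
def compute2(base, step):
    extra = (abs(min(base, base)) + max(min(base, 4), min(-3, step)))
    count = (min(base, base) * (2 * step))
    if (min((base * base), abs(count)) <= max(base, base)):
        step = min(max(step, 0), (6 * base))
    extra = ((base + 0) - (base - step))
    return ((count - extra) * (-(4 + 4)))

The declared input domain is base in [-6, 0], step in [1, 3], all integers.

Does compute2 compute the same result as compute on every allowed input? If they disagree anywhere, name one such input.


Comparing the listings, the differences include: constant usage differs, plus local variable names differ, plus arithmetic usage differs.
One worked example (base=-1, step=2) — compute: shift becomes 0; next count becomes -4; next (min((base * base), abs(count)) <= max(base, base)) evaluates to false; next shift becomes 2; next final value 48; compute2: extra becomes 0; next count becomes -4; next (min((base * base), abs(count)) <= max(base, base)) evaluates to false; next extra becomes 2; next final value 48; agreement on 48.
Every one of the 21 inputs gives matching results.
verdict: equivalent


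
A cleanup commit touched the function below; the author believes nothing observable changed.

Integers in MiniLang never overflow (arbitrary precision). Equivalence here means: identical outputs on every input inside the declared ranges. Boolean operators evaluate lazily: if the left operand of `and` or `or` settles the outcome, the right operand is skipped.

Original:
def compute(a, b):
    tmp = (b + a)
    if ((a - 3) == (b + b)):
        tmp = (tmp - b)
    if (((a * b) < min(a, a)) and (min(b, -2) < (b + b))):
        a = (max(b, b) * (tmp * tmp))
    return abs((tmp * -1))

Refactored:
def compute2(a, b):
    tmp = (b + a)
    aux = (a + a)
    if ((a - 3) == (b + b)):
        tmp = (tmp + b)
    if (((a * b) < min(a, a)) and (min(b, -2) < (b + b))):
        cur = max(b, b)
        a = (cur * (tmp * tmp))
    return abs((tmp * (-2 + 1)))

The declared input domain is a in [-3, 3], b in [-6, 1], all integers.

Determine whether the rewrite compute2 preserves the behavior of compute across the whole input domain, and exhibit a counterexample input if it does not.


Take a=-3, b=-3.
compute: tmp=-6, then ((a - 3) == (b + b)) is true, then tmp=-3, then (((a * b) < min(a, a)) and (min(b, -2) < (b + b))) is false, then returns 3
compute2: tmp=-6, then aux=-6, then ((a - 3) == (b + b)) is true, then tmp=-9, then (((a * b) < min(a, a)) and (min(b, -2) < (b + b))) is false, then returns 9
3 != 9, so the rewrite changes behavior.
verdict: not equivalent; witness: a=-3, b=-3


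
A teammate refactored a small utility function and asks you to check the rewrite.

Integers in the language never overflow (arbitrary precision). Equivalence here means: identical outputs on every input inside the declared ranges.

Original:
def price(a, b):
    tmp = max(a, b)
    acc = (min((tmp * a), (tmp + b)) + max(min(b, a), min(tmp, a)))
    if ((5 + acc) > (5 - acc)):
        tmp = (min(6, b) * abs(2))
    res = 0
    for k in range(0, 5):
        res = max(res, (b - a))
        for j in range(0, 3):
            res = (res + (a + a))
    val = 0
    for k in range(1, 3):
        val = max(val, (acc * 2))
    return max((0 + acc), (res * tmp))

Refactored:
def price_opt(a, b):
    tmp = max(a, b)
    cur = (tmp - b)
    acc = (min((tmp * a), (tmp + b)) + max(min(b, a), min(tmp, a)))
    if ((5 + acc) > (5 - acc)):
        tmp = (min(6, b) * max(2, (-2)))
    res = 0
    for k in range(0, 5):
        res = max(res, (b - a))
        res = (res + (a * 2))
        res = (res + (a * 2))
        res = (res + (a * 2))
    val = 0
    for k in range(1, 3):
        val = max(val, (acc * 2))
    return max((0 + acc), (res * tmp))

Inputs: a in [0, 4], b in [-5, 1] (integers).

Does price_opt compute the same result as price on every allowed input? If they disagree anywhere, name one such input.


Differences: arithmetic usage differs; and statement counts differ; and constant usage differs; and min/max/abs usage differs; and loop structure differs; and local variable names differ — yet all 35 inputs agree.
verdict: equivalent


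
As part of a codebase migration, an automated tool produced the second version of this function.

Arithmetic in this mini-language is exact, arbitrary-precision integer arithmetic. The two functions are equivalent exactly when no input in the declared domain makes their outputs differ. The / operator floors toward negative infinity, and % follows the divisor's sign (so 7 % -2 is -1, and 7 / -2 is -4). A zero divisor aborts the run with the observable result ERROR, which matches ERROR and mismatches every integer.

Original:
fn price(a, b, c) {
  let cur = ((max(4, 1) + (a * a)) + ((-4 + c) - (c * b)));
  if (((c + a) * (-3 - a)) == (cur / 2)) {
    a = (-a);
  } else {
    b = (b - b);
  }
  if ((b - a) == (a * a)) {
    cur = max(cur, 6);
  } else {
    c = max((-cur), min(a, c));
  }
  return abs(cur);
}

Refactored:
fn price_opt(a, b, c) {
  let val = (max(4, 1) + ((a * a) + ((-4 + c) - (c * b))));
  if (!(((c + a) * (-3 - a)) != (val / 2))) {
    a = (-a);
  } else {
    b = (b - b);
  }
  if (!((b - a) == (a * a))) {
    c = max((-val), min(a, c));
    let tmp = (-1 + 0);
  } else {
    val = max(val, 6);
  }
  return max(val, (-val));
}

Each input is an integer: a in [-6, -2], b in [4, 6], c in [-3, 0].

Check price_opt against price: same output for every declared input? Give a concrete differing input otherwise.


This is a faithful refactor — comparison usage differs; also constant usage differs; also boolean connective usage differs; also statement counts differ; also arithmetic usage differs; also min/max/abs usage differs; also local variable names differ, but the computed results match everywhere.
Tracing a=-2, b=5, c=-2: price: cur = 12; (((c + a) * (-3 - a)) == (cur / 2)) -> false; b = 0; ((b - a) == (a * a)) -> false; c = -2; return 12 | price_opt: val = 12; (!(((c + a) * (-3 - a)) != (val / 2))) -> false; b = 0; (!((b - a) == (a * a))) -> true; c = -2; tmp = -1; return 12 — matching result 12.
Sweeping the whole domain (60 inputs) finds no disagreement.
verdict: equivalent


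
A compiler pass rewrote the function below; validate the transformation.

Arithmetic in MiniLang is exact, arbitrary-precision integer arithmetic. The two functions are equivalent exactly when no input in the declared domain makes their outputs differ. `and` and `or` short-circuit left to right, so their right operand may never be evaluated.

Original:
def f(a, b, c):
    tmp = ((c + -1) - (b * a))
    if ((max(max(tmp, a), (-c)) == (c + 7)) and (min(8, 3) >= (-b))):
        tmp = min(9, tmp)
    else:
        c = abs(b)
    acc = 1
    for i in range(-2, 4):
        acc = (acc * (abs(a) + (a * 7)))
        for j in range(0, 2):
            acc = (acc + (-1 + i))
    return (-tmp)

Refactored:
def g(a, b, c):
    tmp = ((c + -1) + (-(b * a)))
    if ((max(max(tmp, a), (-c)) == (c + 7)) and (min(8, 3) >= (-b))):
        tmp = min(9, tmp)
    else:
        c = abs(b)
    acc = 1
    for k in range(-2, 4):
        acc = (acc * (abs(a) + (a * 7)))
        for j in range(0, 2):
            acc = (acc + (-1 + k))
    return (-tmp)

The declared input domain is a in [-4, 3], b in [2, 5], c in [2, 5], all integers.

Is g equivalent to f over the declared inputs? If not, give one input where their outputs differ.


The two are interchangeable: arithmetic usage differs, plus local variable names differ, and every declared input agrees.
As a probe, take a=-1, b=5, c=2: f runs tmp := 6 | ((max(max(tmp, a), (-c)) == (c + 7)) and (min(8, 3) >= (-b))): false | c := 5 | acc := 1 | iter i=-2: | acc := -6 | iter j=0: | acc := -9 | iter j=1: | acc := -12 | iter i=-1: | acc := 72 | iter j=0: | acc := 70 | iter j=1: | acc := 68 | iter i=0: | acc := -408 | iter j=0: | acc := -409 | iter j=1: | acc := -410 | iter i=1: | acc := 2460 | iter j=0: | acc := 2460 | iter j=1: | acc := 2460 | iter i=2: | acc := -14760 | iter j=0: | acc := -14759 | iter j=1: | acc := -14758 | iter i=3: | acc := 88548 | iter j=0: | acc := 88550 | iter j=1: | acc := 88552 | result -6; g runs tmp := 6 | ((max(max(tmp, a), (-c)) == (c + 7)) and (min(8, 3) >= (-b))): false | c := 5 | acc := 1 | iter k=-2: | acc := -6 | iter j=0: | acc := -9 | iter j=1: | acc := -12 | iter k=-1: | acc := 72 | iter j=0: | acc := 70 | iter j=1: | acc := 68 | iter k=0: | acc := -408 | iter j=0: | acc := -409 | iter j=1: | acc := -410 | iter k=1: | acc := 2460 | iter j=0: | acc := 2460 | iter j=1: | acc := 2460 | iter k=2: | acc := -14760 | iter j=0: | acc := -14759 | iter j=1: | acc := -14758 | iter k=3: | acc := 88548 | iter j=0: | acc := 88550 | iter j=1: | acc := 88552 | result -6; both end at -6.
Every one of the 128 inputs gives matching results.
verdict: equivalent


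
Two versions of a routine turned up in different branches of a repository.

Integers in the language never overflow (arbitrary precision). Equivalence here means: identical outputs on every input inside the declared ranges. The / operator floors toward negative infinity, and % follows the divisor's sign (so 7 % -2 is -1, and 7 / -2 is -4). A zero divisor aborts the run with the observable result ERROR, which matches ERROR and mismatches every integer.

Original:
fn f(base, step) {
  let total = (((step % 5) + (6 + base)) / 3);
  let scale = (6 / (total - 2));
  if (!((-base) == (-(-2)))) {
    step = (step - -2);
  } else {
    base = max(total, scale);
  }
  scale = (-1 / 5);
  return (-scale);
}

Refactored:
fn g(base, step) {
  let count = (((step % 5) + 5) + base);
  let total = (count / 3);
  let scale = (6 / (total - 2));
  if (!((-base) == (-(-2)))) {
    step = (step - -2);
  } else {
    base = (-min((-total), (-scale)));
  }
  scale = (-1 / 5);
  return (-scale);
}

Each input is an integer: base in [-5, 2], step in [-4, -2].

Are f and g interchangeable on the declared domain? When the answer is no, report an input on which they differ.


base=-3, step=-2 yields ERROR from f but 1 from g.
verdict: not equivalent; witness: base=-3, step=-2


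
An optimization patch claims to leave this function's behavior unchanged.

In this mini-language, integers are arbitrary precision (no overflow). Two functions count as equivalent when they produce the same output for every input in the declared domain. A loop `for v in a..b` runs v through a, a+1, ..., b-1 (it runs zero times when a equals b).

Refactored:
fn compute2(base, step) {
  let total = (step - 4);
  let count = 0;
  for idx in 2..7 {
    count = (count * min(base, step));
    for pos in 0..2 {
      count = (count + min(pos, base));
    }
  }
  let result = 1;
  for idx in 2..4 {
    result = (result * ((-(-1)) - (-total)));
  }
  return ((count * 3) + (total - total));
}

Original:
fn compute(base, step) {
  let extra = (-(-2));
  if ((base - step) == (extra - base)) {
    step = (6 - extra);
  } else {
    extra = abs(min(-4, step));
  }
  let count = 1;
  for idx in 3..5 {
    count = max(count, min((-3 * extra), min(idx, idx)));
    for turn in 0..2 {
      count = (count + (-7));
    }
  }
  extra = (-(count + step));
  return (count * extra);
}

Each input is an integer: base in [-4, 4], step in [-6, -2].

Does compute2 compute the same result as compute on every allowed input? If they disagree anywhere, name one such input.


Consider the input base=-4, step=-6.
compute: extra := 2 | ((base - step) == (extra - base)): false | extra := 6 | count := 1 | iter idx=3: | count := 1 | iter turn=0: | count := -6 | iter turn=1: | count := -13 | iter idx=4: | count := -13 | iter turn=0: | count := -20 | iter turn=1: | count := -27 | extra := 33 | result -891
compute2: total := -10 | count := 0 | iter idx=2: | count := 0 | iter pos=0: | count := -4 | iter pos=1: | count := -8 | iter idx=3: | count := 48 | iter pos=0: | count := 44 | iter pos=1: | count := 40 | iter idx=4: | count := -240 | iter pos=0: | count := -244 | iter pos=1: | count := -248 | iter idx=5: | count := 1488 | iter pos=0: | count := 1484 | iter pos=1: | count := 1480 | iter idx=6: | count := -8880 | iter pos=0: | count := -8884 | iter pos=1: | count := -8888 | result := 1 | iter idx=2: | result := -9 | iter idx=3: | result := 81 | result -26664
-891 != -26664, so the rewrite changes behavior.
verdict: not equivalent; witness: base=-4, step=-6


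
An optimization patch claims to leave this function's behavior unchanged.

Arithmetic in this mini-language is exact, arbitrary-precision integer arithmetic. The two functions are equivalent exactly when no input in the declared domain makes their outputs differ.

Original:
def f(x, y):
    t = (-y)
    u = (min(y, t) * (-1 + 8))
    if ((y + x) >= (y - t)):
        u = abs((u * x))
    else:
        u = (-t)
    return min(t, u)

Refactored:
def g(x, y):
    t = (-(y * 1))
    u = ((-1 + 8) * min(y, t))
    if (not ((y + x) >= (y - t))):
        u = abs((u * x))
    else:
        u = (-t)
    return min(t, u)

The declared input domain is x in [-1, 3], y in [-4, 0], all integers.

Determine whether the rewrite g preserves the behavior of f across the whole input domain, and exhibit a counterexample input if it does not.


Evaluate both at x=-1, y=-4.
f: t = 4; u = -28; ((y + x) >= (y - t)) -> true; u = 28; return 4
g: t = 4; u = -28; (not ((y + x) >= (y - t))) -> false; u = -4; return -4
4 != -4, so the rewrite changes behavior.
verdict: not equivalent; witness: x=-1, y=-4


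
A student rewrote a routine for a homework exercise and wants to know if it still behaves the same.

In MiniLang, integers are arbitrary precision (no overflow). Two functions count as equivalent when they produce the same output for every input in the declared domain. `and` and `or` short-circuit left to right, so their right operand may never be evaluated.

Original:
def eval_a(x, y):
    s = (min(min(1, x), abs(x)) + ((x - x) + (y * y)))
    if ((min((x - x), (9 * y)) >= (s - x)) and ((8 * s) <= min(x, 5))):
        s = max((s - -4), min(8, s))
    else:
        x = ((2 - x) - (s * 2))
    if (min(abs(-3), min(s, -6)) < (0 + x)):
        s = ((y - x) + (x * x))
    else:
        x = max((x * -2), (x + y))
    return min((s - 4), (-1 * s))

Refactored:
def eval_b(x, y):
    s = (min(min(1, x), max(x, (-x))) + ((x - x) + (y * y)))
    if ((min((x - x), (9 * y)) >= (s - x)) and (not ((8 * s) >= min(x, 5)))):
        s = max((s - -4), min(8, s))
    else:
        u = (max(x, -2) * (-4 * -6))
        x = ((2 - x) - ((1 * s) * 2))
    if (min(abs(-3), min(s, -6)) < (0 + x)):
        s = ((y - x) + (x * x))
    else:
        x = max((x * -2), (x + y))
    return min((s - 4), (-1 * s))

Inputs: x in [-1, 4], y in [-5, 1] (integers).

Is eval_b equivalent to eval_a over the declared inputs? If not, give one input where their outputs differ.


These are not equivalent — on x=0, y=0 the outputs split (-4 vs -2).
eval_a: s becomes 0; next ((min((x - x), (9 * y)) >= (s - x)) and ((8 * s) <= min(x, 5))) evaluates to true; next s becomes 4; next (min(abs(-3), min(s, -6)) < (0 + x)) evaluates to true; next s becomes 0; next final value -4
eval_b: s becomes 0; next ((min((x - x), (9 * y)) >= (s - x)) and (not ((8 * s) >= min(x, 5)))) evaluates to false; next u becomes 0; next x becomes 2; next (min(abs(-3), min(s, -6)) < (0 + x)) evaluates to true; next s becomes 2; next final value -2
verdict: not equivalent; witness: x=0, y=0


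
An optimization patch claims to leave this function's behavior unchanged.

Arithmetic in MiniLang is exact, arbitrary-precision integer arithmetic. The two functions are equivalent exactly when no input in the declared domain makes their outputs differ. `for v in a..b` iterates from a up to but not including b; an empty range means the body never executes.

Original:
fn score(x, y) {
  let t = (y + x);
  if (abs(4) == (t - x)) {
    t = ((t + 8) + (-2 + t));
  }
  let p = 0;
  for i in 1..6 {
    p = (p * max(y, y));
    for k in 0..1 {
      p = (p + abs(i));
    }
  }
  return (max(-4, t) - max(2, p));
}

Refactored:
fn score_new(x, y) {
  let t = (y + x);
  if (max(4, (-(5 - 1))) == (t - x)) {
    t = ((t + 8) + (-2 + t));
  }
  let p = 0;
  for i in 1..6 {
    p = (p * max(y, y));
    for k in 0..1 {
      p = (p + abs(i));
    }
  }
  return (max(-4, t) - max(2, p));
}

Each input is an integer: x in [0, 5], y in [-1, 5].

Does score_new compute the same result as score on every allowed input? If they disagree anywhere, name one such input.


Behavior is preserved: although arithmetic usage differs; min/max/abs usage differs; constant usage differs, the outputs never diverge.
One worked example (x=2, y=0) — score: t := 2 | (abs(4) == (t - x)): false | p := 0 | iter i=1: | p := 0 | iter k=0: | p := 1 | iter i=2: | p := 0 | iter k=0: | p := 2 | iter i=3: | p := 0 | iter k=0: | p := 3 | iter i=4: | p := 0 | iter k=0: | p := 4 | iter i=5: | p := 0 | iter k=0: | p := 5 | result -3; score_new: t := 2 | (max(4, (-(5 - 1))) == (t - x)): false | p := 0 | iter i=1: | p := 0 | iter k=0: | p := 1 | iter i=2: | p := 0 | iter k=0: | p := 2 | iter i=3: | p := 0 | iter k=0: | p := 3 | iter i=4: | p := 0 | iter k=0: | p := 4 | iter i=5: | p := 0 | iter k=0: | p := 5 | result -3; agreement on -3.
An exhaustive pass over the 42 declared inputs shows identical outputs.
verdict: equivalent


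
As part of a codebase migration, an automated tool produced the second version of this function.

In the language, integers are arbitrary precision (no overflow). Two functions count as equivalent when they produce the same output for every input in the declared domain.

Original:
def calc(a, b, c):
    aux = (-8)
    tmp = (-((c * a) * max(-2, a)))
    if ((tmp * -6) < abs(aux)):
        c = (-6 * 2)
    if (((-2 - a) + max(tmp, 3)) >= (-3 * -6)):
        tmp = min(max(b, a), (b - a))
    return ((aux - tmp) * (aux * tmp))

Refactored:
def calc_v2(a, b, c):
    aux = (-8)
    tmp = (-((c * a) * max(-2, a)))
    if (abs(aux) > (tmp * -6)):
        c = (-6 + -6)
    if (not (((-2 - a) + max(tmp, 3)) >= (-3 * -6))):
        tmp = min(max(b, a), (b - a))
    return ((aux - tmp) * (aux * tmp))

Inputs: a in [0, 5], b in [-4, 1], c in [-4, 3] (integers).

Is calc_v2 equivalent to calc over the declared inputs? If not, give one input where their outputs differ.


Input a=0, b=-4, c=-4: 0 from calc versus -128 from calc_v2.
verdict: not equivalent; witness: a=0, b=-4, c=-4


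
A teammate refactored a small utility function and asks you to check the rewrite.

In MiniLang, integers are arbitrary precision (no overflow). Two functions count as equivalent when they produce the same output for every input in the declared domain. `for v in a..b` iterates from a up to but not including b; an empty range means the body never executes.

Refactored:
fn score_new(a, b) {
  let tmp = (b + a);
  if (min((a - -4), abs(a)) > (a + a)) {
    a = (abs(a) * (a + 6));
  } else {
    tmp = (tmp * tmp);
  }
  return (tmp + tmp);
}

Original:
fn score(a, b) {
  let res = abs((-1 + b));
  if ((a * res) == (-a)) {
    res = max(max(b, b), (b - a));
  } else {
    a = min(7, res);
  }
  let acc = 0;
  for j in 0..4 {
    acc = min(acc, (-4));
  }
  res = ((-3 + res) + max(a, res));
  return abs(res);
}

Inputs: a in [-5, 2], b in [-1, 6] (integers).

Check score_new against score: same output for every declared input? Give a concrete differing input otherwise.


The rewrite breaks on a=-5, b=-1, where the results are 1 and -12.
score: res=2, then ((a * res) == (-a)) is false, then a=2, then acc=0, then (j=0), then acc=-4, then (j=1), then acc=-4, then (j=2), then acc=-4, then (j=3), then acc=-4, then res=1, then returns 1
score_new: tmp=-6, then (min((a - -4), abs(a)) > (a + a)) is true, then a=5, then returns -12
verdict: not equivalent; witness: a=-5, b=-1


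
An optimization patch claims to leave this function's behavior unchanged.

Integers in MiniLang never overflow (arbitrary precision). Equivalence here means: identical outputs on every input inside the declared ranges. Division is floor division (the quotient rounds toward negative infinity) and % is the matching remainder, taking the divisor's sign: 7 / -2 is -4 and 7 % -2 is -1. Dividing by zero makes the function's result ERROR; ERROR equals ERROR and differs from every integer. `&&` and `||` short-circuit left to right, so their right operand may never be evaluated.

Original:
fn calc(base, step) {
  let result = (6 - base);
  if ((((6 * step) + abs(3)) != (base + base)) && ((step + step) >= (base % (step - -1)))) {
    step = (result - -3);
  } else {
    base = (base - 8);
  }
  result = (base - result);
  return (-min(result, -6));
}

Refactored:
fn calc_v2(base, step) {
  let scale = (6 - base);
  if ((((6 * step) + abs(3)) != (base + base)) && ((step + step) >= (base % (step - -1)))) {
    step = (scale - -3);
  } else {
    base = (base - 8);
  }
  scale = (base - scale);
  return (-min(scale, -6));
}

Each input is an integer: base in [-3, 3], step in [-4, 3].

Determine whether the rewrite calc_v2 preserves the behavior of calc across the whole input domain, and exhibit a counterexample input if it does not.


Equivalent — the differences include local variable names differ, yet no declared input distinguishes the two.
One worked example (base=1, step=-2) — calc: result=5, then ((((6 * step) + abs(3)) != (base + base)) && ((step + step) >= (base % (step - -1)))) is false, then base=-7, then result=-12, then returns 12; calc_v2: scale=5, then ((((6 * step) + abs(3)) != (base + base)) && ((step + step) >= (base % (step - -1)))) is false, then base=-7, then scale=-12, then returns 12; agreement on 12.
An exhaustive pass over the 56 declared inputs shows identical outputs.
verdict: equivalent


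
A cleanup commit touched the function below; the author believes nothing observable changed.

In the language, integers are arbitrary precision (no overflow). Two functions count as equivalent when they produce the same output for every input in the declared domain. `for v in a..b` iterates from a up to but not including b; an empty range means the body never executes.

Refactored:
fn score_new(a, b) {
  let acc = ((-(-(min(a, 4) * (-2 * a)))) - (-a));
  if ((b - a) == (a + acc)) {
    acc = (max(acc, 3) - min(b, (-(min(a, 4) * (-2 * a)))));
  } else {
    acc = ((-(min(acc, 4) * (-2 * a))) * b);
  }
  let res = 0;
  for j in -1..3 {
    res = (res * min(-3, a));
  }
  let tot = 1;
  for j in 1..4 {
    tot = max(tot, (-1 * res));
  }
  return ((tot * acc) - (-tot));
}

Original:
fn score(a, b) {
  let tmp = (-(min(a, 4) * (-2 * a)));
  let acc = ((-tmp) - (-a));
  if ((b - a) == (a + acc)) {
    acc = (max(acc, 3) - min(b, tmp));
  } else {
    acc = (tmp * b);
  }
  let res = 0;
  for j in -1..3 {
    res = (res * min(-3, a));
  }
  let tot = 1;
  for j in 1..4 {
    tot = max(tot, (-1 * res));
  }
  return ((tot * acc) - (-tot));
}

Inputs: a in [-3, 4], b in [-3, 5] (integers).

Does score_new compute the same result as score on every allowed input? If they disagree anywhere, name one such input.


Run the pair on a=-3, b=-3.
score: tmp=18, then acc=-21, then ((b - a) == (a + acc)) is false, then acc=-54, then res=0, then (j=-1), then res=0, then (j=0), then res=0, then (j=1), then res=0, then (j=2), then res=0, then tot=1, then (j=1), then tot=1, then (j=2), then tot=1, then (j=3), then tot=1, then returns -53
score_new: acc=-21, then ((b - a) == (a + acc)) is false, then acc=-378, then res=0, then (j=-1), then res=0, then (j=0), then res=0, then (j=1), then res=0, then (j=2), then res=0, then tot=1, then (j=1), then tot=1, then (j=2), then tot=1, then (j=3), then tot=1, then returns -377
-53 != -377, so the rewrite changes behavior.
verdict: not equivalent; witness: a=-3, b=-3
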